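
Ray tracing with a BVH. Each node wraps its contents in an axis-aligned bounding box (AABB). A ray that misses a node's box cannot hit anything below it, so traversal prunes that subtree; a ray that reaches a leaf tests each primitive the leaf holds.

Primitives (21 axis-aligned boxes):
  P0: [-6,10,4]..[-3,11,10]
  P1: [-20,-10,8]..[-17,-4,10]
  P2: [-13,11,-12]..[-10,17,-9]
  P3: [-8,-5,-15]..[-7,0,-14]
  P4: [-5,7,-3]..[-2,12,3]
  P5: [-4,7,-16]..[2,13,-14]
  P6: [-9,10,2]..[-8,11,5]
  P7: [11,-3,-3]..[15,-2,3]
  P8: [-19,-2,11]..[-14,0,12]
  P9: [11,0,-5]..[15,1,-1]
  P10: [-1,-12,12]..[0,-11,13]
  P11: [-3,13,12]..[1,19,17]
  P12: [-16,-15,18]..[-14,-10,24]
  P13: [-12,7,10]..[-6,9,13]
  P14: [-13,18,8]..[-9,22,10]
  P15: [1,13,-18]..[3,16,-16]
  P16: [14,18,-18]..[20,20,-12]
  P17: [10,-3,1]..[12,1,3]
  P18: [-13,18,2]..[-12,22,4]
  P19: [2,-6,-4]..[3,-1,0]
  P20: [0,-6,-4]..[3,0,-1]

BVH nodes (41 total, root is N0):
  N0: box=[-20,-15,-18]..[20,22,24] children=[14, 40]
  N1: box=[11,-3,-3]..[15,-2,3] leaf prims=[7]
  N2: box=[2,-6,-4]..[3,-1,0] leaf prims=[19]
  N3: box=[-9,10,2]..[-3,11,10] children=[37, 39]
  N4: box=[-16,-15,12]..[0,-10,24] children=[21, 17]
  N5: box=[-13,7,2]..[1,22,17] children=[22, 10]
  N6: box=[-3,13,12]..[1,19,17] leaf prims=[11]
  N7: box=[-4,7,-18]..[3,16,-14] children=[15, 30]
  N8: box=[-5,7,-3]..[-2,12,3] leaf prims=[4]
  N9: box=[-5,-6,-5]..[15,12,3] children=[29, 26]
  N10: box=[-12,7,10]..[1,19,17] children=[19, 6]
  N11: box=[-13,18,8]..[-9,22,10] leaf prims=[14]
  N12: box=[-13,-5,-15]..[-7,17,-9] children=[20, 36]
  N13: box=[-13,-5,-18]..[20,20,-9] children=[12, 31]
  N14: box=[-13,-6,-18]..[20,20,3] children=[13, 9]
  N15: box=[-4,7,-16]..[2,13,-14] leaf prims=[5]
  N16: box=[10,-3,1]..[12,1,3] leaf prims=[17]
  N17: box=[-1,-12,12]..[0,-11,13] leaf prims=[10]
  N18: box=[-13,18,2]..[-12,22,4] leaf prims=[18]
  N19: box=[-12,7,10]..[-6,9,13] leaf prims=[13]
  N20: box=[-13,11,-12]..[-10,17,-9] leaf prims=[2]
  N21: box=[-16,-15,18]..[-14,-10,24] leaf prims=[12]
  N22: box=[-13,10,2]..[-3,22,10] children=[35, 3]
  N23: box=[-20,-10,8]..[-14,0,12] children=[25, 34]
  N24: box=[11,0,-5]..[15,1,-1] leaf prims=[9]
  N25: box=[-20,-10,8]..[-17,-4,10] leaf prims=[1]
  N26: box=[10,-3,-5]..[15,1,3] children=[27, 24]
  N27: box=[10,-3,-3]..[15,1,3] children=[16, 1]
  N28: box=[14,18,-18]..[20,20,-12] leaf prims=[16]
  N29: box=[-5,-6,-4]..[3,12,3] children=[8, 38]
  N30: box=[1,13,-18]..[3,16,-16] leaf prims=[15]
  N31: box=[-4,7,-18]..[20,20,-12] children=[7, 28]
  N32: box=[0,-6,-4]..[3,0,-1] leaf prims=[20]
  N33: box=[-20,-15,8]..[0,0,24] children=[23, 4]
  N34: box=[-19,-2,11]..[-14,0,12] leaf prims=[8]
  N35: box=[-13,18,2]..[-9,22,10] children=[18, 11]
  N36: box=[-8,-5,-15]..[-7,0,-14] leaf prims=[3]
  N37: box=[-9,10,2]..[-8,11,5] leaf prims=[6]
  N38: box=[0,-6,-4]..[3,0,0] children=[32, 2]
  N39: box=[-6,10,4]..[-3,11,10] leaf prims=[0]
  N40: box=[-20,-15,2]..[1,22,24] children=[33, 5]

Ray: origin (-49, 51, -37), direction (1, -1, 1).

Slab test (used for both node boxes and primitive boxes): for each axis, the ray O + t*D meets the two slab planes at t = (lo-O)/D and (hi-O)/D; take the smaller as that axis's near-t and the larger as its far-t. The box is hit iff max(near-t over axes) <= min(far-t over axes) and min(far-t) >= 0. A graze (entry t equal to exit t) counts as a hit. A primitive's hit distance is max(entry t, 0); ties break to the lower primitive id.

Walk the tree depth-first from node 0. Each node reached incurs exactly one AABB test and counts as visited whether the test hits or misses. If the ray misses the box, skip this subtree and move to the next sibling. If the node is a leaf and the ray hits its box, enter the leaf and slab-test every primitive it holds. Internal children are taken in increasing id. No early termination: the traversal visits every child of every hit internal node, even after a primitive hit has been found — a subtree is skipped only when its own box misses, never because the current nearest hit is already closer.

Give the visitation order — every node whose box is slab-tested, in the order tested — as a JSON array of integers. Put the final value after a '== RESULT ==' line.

Traverse from the root:
N0 x:[29,69] y:[29,66] z:[19,61] -> hit [29,61], descend [14, 40]
  N14 x:[36,69] y:[31,57] z:[19,40] -> hit [36,40], descend [9, 13]
    N9 x:[44,64] y:[39,57] z:[32,40] -> miss, prune
    N13 x:[36,69] y:[31,56] z:[19,28] -> miss, prune
  N40 x:[29,50] y:[29,66] z:[39,61] -> hit [39,50], descend [5, 33]
    N5 x:[36,50] y:[29,44] z:[39,54] -> hit [39,44], descend [10, 22]
      N10 x:[37,50] y:[32,44] z:[47,54] -> miss, prune
      N22 x:[36,46] y:[29,41] z:[39,47] -> hit [39,41], descend [3, 35]
        N3 x:[40,46] y:[40,41] z:[39,47] -> hit [40,41], descend [37, 39]
          N37 x:[40,41] y:[40,41] z:[39,42] -> hit [40,41] leaf, test {P6@t=40}
          N39 x:[43,46] y:[40,41] z:[41,47] -> miss, prune
        N35 x:[36,40] y:[29,33] z:[39,47] -> miss, prune
    N33 x:[29,49] y:[51,66] z:[45,61] -> miss, prune

Visited [0, 14, 9, 13, 40, 5, 10, 22, 3, 37, 39, 35, 33]. Tests: 13 box, 1 leaf. Nearest: P6.

== RESULT ==
[0, 14, 9, 13, 40, 5, 10, 22, 3, 37, 39, 35, 33]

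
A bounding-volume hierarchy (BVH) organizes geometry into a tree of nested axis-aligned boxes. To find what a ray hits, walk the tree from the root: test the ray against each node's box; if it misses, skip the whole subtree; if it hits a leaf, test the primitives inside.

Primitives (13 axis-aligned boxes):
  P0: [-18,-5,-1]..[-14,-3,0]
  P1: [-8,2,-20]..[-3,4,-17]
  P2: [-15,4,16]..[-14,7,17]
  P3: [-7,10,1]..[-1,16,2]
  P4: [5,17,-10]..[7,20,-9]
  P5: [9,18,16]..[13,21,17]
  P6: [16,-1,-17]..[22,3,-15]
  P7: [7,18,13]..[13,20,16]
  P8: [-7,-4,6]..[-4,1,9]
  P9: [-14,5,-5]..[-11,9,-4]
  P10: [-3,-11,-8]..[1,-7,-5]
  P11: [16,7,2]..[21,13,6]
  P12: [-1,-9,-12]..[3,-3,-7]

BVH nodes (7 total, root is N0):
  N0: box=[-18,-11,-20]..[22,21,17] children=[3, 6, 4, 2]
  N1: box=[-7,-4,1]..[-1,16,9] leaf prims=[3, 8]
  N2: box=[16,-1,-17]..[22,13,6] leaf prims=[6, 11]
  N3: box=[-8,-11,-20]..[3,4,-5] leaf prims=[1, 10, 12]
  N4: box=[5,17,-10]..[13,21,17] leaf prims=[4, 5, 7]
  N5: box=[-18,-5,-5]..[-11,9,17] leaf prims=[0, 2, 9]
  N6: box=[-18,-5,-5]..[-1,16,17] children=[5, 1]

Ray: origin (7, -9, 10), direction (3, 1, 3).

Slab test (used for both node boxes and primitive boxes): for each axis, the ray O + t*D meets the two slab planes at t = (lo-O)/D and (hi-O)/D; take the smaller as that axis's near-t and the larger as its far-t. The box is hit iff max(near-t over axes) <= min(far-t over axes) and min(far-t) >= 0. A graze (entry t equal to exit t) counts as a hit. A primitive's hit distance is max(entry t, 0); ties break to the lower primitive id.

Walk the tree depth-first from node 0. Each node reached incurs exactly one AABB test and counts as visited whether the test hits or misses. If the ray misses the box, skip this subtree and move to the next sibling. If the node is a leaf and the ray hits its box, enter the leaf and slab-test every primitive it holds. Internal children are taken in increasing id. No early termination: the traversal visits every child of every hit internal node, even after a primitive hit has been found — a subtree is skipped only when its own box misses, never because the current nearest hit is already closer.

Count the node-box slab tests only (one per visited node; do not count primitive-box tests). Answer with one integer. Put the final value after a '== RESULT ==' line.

Trace the traversal:
N0 x:[-25/3,5] y:[-2,30] z:[-10,7/3] -> hit [-2,7/3], descend [2, 3, 4, 6]
  N2 x:[3,5] y:[8,22] z:[-9,-4/3] -> miss, prune
  N3 x:[-5,-4/3] y:[-2,13] z:[-10,-5] -> miss, prune
  N4 x:[-2/3,2] y:[26,30] z:[-20/3,7/3] -> miss, prune
  N6 x:[-25/3,-8/3] y:[4,25] z:[-5,7/3] -> miss, prune

Summary -> nodes [0, 2, 3, 4, 6]; box-tests=5; leaf-entries=0; first=miss

== RESULT ==
5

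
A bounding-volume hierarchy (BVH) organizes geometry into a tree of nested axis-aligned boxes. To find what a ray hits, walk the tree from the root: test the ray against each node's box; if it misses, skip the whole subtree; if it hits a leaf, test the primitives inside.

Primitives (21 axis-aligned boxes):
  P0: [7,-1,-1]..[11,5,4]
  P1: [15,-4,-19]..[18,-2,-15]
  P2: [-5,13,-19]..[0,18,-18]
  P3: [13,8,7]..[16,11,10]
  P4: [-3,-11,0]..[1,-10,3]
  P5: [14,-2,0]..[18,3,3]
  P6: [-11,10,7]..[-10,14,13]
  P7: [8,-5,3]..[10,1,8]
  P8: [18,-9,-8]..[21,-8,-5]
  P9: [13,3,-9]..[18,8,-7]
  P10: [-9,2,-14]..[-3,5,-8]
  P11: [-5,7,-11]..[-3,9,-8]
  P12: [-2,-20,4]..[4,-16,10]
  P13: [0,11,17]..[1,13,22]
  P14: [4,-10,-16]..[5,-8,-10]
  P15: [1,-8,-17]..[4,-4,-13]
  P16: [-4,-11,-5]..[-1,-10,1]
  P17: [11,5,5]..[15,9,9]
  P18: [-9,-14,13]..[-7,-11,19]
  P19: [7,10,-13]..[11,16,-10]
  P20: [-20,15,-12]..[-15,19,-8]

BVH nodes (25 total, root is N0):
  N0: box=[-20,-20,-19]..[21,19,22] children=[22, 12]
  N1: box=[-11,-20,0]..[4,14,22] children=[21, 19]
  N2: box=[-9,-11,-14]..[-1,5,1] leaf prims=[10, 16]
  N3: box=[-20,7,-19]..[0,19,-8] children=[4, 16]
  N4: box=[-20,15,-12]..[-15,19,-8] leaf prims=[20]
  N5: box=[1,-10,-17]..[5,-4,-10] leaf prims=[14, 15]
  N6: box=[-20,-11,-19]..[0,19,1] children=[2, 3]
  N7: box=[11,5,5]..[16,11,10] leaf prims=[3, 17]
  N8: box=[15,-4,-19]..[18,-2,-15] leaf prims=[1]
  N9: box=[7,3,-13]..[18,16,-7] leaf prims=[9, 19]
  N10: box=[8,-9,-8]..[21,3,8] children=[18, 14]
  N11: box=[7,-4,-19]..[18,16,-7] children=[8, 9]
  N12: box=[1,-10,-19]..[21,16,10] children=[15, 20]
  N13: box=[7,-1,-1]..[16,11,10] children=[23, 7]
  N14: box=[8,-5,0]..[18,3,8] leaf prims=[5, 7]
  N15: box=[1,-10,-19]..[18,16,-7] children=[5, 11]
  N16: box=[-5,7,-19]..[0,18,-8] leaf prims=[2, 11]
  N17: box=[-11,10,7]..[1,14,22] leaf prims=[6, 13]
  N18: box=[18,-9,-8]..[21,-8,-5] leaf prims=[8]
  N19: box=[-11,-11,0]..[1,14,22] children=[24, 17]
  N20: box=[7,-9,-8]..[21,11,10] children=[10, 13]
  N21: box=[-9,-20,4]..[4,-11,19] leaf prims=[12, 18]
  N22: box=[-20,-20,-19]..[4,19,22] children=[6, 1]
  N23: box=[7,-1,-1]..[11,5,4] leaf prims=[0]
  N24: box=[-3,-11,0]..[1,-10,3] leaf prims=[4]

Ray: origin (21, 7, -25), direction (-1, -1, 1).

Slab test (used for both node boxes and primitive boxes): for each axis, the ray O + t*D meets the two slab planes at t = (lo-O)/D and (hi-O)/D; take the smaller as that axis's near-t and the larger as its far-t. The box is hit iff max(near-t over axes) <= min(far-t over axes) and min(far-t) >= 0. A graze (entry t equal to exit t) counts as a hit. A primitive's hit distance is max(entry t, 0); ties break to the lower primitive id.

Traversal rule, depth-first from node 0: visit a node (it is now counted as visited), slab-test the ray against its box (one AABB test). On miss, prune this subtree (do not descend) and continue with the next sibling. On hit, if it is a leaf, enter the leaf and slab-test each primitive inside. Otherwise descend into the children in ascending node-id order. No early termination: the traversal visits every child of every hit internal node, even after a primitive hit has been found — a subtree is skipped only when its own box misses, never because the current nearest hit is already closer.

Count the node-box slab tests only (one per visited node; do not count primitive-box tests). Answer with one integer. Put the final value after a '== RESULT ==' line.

Traverse from the root:
N0 x:[0,41] y:[-12,27] z:[6,47] -> hit [6,27], descend [12, 22]
  N12 x:[0,20] y:[-9,17] z:[6,35] -> hit [6,17], descend [15, 20]
    N15 x:[3,20] y:[-9,17] z:[6,18] -> hit [6,17], descend [5, 11]
      N5 x:[16,20] y:[11,17] z:[8,15] -> miss, prune
      N11 x:[3,14] y:[-9,11] z:[6,18] -> hit [6,11], descend [8, 9]
        N8 x:[3,6] y:[9,11] z:[6,10] -> miss, prune
        N9 x:[3,14] y:[-9,4] z:[12,18] -> miss, prune
    N20 x:[0,14] y:[-4,16] z:[17,35] -> miss, prune
  N22 x:[17,41] y:[-12,27] z:[6,47] -> hit [17,27], descend [1, 6]
    N1 x:[17,32] y:[-7,27] z:[25,47] -> hit [25,27], descend [19, 21]
      N19 x:[20,32] y:[-7,18] z:[25,47] -> miss, prune
      N21 x:[17,30] y:[18,27] z:[29,44] -> miss, prune
    N6 x:[21,41] y:[-12,18] z:[6,26] -> miss, prune

order=[0, 12, 15, 5, 11, 8, 9, 20, 22, 1, 19, 21, 6]  |boxes|=13  |leaves|=0  hit=miss

== RESULT ==
13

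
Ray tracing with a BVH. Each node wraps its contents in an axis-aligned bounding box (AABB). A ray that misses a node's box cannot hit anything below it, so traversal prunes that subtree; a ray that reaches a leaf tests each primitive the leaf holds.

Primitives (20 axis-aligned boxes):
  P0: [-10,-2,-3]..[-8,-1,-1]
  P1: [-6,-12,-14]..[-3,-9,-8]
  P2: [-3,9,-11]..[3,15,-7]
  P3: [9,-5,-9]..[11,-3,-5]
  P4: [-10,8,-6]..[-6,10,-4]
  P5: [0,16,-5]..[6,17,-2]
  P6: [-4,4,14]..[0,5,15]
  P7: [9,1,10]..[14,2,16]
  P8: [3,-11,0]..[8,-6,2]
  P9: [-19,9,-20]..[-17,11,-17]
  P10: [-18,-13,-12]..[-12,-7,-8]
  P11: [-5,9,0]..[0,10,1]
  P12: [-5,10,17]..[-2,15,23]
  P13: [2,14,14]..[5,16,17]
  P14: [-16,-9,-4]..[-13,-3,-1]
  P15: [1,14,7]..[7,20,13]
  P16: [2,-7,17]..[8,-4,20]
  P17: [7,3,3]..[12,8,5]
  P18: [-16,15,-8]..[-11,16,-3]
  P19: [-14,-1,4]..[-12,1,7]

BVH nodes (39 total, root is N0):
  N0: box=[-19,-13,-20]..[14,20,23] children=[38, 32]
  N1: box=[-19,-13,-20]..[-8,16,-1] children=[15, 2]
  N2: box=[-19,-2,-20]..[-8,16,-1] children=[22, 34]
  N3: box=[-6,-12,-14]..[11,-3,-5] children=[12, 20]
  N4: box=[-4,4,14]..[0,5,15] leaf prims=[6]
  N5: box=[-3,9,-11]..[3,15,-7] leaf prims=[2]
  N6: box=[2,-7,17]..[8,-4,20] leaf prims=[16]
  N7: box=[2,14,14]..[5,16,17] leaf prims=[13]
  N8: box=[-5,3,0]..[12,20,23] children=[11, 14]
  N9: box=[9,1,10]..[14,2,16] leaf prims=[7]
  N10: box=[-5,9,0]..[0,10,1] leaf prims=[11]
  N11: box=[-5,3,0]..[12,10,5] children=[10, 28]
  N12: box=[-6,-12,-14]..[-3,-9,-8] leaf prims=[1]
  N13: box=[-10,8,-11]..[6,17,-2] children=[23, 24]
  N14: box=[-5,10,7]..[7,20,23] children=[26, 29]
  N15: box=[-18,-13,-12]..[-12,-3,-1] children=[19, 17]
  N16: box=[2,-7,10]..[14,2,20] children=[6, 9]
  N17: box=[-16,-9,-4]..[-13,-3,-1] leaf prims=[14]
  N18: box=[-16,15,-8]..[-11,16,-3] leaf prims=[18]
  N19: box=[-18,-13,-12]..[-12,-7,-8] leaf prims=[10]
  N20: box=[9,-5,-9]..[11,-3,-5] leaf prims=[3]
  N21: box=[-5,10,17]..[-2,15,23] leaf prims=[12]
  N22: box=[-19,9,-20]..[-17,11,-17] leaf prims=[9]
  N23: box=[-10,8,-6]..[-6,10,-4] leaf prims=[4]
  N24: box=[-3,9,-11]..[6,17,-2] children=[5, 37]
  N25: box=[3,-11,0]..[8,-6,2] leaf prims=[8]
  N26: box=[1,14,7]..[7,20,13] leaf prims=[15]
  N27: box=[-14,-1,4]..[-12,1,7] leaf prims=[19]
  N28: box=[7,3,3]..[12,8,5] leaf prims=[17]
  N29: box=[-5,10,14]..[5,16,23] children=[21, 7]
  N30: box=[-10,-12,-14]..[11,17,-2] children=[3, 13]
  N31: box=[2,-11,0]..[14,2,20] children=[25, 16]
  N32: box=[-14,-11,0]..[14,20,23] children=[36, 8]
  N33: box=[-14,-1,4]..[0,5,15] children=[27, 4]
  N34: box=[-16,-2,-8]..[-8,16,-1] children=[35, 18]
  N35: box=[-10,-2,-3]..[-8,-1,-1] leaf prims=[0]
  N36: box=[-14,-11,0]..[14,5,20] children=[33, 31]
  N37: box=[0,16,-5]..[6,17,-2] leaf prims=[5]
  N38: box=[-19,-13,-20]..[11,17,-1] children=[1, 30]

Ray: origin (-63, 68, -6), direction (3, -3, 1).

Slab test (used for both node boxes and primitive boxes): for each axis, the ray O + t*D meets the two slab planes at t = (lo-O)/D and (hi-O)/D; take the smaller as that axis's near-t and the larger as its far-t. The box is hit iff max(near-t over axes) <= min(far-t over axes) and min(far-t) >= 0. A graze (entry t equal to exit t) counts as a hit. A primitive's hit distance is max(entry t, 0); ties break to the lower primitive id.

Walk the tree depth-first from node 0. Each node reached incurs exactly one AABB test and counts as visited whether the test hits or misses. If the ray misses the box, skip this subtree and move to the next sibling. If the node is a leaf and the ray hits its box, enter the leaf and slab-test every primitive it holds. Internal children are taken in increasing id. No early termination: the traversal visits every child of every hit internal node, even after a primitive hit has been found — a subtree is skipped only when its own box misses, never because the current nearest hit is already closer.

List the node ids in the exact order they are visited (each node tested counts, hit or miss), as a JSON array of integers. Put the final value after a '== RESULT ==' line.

Traverse from the root:
N0 x:[44/3,77/3] y:[16,27] z:[-14,29] -> hit [16,77/3], descend [32, 38]
  N32 x:[49/3,77/3] y:[16,79/3] z:[6,29] -> hit [49/3,77/3], descend [8, 36]
    N8 x:[58/3,25] y:[16,65/3] z:[6,29] -> hit [58/3,65/3], descend [11, 14]
      N11 x:[58/3,25] y:[58/3,65/3] z:[6,11] -> miss, prune
      N14 x:[58/3,70/3] y:[16,58/3] z:[13,29] -> hit [58/3,58/3], descend [26, 29]
        N26 x:[64/3,70/3] y:[16,18] z:[13,19] -> miss, prune
        N29 x:[58/3,68/3] y:[52/3,58/3] z:[20,29] -> miss, prune
    N36 x:[49/3,77/3] y:[21,79/3] z:[6,26] -> hit [21,77/3], descend [31, 33]
      N31 x:[65/3,77/3] y:[22,79/3] z:[6,26] -> hit [22,77/3], descend [16, 25]
        N16 x:[65/3,77/3] y:[22,25] z:[16,26] -> hit [22,25], descend [6, 9]
          N6 x:[65/3,71/3] y:[24,25] z:[23,26] -> miss, prune
          N9 x:[24,77/3] y:[22,67/3] z:[16,22] -> miss, prune
        N25 x:[22,71/3] y:[74/3,79/3] z:[6,8] -> miss, prune
      N33 x:[49/3,21] y:[21,23] z:[10,21] -> hit [21,21], descend [4, 27]
        N4 x:[59/3,21] y:[21,64/3] z:[20,21] -> hit [21,21] leaf, test {P6@t=21}
        N27 x:[49/3,17] y:[67/3,23] z:[10,13] -> miss, prune
  N38 x:[44/3,74/3] y:[17,27] z:[-14,5] -> miss, prune

order=[0, 32, 8, 11, 14, 26, 29, 36, 31, 16, 6, 9, 25, 33, 4, 27, 38]  |boxes|=17  |leaves|=1  hit=P6

== RESULT ==
[0, 32, 8, 11, 14, 26, 29, 36, 31, 16, 6, 9, 25, 33, 4, 27, 38]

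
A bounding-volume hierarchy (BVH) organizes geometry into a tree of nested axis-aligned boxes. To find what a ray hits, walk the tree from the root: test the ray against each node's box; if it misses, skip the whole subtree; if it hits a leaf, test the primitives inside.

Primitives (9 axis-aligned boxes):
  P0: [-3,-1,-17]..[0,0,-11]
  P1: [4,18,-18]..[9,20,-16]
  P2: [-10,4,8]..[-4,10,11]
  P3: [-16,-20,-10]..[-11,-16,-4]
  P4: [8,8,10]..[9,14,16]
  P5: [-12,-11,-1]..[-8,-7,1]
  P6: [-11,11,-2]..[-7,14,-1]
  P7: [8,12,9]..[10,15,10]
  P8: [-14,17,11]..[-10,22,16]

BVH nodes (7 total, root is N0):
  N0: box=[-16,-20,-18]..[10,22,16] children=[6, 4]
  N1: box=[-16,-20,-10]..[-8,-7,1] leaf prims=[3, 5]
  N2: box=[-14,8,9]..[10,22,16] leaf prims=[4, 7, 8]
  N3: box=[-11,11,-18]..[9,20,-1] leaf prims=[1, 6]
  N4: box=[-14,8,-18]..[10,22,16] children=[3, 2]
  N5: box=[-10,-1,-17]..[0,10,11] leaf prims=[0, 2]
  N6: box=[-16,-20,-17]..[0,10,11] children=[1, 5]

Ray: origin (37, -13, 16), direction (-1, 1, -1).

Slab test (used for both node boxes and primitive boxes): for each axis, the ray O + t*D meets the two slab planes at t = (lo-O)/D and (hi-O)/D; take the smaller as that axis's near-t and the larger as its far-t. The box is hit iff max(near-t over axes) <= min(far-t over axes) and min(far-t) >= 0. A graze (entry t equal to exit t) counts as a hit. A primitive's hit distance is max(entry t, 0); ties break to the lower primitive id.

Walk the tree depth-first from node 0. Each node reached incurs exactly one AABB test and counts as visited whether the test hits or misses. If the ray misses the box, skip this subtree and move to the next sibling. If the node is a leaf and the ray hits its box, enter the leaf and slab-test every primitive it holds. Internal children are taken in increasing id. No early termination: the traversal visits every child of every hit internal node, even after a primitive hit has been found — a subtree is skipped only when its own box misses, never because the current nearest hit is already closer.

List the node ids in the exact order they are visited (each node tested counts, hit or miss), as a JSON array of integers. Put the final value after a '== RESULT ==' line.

Trace the traversal:
N0 x:[27,53] y:[-7,35] z:[0,34] -> hit [27,34], descend [4, 6]
  N4 x:[27,51] y:[21,35] z:[0,34] -> hit [27,34], descend [2, 3]
    N2 x:[27,51] y:[21,35] z:[0,7] -> miss, prune
    N3 x:[28,48] y:[24,33] z:[17,34] -> hit [28,33] leaf, test {P1@t=32, P6(miss)}
  N6 x:[37,53] y:[-7,23] z:[5,33] -> miss, prune

5 AABB tests over nodes [0, 4, 2, 3, 6]; 1 leaf entered; closest P1.

== RESULT ==
[0, 4, 2, 3, 6]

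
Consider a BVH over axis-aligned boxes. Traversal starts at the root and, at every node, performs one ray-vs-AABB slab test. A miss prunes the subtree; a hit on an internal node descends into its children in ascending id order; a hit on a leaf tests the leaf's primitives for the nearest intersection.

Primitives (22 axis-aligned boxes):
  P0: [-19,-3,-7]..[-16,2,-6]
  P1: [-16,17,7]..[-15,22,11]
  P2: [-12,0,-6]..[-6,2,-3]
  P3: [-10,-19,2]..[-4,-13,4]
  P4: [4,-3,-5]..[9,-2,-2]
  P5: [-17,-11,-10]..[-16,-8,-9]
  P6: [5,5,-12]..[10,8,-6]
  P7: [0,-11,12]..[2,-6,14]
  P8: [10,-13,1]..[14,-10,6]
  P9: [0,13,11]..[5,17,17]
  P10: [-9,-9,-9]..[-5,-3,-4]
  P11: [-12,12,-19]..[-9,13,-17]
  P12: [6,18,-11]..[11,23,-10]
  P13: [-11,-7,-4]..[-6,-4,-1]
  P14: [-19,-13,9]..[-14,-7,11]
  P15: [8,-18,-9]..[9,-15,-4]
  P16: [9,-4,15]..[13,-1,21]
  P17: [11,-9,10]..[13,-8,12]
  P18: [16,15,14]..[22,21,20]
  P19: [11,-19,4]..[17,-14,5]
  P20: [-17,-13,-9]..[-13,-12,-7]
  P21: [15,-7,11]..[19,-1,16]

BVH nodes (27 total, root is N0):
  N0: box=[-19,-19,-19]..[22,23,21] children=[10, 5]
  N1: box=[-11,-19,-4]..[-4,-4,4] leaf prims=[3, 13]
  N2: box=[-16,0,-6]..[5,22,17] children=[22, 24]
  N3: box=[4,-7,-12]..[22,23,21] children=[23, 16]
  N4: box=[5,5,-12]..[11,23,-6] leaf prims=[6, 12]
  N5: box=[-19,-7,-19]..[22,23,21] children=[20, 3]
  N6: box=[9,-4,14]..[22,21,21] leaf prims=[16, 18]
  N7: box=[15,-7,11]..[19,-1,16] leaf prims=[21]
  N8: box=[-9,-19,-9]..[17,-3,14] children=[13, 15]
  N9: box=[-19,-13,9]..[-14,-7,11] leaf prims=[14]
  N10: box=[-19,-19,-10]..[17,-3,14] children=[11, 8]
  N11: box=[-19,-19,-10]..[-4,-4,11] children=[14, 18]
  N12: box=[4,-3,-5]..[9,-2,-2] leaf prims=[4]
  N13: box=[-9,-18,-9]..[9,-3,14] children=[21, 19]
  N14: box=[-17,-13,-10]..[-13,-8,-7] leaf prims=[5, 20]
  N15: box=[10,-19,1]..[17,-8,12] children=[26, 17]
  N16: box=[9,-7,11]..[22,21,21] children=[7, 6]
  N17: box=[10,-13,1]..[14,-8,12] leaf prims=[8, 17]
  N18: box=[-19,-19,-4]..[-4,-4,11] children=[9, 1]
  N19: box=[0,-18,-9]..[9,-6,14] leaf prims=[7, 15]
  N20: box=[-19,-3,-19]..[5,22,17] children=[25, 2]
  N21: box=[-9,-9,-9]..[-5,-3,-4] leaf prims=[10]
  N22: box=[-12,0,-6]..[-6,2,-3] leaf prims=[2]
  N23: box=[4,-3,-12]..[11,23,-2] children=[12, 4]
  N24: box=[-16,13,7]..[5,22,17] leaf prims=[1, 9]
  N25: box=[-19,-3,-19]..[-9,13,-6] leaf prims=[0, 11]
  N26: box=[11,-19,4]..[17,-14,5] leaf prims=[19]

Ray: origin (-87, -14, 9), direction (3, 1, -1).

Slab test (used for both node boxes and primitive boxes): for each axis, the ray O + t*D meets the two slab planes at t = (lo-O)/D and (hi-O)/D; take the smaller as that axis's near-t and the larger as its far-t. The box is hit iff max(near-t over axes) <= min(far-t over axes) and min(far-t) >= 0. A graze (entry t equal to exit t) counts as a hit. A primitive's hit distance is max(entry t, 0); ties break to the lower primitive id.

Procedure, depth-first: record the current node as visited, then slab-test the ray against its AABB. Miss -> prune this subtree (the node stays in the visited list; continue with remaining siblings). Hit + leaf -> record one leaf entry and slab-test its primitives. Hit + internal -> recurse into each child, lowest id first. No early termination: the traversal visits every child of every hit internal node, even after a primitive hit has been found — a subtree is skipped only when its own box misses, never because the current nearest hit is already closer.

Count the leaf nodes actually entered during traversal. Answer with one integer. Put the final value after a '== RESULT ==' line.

Traverse from the root:
N0 x:[68/3,109/3] y:[-5,37] z:[-12,28] -> hit [68/3,28], descend [5, 10]
  N5 x:[68/3,109/3] y:[7,37] z:[-12,28] -> hit [68/3,28], descend [3, 20]
    N3 x:[91/3,109/3] y:[7,37] z:[-12,21] -> miss, prune
    N20 x:[68/3,92/3] y:[11,36] z:[-8,28] -> hit [68/3,28], descend [2, 25]
      N2 x:[71/3,92/3] y:[14,36] z:[-8,15] -> miss, prune
      N25 x:[68/3,26] y:[11,27] z:[15,28] -> hit [68/3,26] leaf, test {P0(miss), P11@t=26}
  N10 x:[68/3,104/3] y:[-5,11] z:[-5,19] -> miss, prune

Visited [0, 5, 3, 20, 2, 25, 10]. Tests: 7 box, 1 leaf. Nearest: P11.

== RESULT ==
1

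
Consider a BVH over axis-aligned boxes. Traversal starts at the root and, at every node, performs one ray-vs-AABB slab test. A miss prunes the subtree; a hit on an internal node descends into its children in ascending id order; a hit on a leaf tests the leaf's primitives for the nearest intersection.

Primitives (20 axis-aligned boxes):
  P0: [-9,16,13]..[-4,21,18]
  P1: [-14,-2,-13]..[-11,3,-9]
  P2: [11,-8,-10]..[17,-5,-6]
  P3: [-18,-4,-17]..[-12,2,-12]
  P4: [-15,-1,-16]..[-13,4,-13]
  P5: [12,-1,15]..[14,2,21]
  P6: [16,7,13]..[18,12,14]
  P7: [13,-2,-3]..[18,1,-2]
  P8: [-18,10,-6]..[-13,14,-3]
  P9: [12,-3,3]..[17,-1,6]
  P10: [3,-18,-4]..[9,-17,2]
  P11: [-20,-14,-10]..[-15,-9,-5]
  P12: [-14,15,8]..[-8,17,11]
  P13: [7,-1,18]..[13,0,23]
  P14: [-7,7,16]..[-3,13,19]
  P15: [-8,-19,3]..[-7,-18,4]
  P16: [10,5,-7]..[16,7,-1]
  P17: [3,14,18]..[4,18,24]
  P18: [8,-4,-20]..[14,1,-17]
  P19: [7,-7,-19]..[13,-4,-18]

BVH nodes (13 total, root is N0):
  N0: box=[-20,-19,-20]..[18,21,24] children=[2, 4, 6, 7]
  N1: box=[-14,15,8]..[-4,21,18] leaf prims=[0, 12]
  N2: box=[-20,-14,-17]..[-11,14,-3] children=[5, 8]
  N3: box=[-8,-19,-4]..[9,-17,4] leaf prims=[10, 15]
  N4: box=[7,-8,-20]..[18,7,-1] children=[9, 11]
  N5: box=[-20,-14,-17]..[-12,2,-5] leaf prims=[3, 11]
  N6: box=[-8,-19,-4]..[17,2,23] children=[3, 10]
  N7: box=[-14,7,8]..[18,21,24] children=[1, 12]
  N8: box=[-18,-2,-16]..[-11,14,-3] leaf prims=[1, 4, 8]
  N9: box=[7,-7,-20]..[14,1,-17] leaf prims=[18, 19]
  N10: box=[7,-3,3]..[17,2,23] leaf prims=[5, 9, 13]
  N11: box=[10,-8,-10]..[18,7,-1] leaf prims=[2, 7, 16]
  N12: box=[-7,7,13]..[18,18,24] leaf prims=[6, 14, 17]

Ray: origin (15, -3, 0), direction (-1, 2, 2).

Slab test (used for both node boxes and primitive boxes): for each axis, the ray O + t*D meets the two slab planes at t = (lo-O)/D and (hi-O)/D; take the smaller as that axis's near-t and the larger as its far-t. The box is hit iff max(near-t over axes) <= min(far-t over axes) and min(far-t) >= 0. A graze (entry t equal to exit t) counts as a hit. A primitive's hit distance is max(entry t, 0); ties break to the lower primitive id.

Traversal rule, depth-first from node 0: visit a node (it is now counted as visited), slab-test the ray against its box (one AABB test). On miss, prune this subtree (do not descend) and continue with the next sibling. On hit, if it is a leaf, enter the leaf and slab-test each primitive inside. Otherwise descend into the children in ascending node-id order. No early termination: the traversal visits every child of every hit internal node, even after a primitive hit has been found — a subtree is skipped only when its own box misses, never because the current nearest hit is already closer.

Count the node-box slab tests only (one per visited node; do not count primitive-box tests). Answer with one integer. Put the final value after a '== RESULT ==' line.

Traverse from the root:
N0 x:[-3,35] y:[-8,12] z:[-10,12] -> hit [-3,12], descend [2, 4, 6, 7]
  N2 x:[26,35] y:[-11/2,17/2] z:[-17/2,-3/2] -> miss, prune
  N4 x:[-3,8] y:[-5/2,5] z:[-10,-1/2] -> miss, prune
  N6 x:[-2,23] y:[-8,5/2] z:[-2,23/2] -> hit [-2,5/2], descend [3, 10]
    N3 x:[6,23] y:[-8,-7] z:[-2,2] -> miss, prune
    N10 x:[-2,8] y:[0,5/2] z:[3/2,23/2] -> hit [3/2,5/2] leaf, test {P5(miss), P9(miss), P13(miss)}
  N7 x:[-3,29] y:[5,12] z:[4,12] -> hit [5,12], descend [1, 12]
    N1 x:[19,29] y:[9,12] z:[4,9] -> miss, prune
    N12 x:[-3,22] y:[5,21/2] z:[13/2,12] -> hit [13/2,21/2] leaf, test {P6(miss), P14(miss), P17(miss)}

order=[0, 2, 4, 6, 3, 10, 7, 1, 12]  |boxes|=9  |leaves|=2  hit=miss

== RESULT ==
9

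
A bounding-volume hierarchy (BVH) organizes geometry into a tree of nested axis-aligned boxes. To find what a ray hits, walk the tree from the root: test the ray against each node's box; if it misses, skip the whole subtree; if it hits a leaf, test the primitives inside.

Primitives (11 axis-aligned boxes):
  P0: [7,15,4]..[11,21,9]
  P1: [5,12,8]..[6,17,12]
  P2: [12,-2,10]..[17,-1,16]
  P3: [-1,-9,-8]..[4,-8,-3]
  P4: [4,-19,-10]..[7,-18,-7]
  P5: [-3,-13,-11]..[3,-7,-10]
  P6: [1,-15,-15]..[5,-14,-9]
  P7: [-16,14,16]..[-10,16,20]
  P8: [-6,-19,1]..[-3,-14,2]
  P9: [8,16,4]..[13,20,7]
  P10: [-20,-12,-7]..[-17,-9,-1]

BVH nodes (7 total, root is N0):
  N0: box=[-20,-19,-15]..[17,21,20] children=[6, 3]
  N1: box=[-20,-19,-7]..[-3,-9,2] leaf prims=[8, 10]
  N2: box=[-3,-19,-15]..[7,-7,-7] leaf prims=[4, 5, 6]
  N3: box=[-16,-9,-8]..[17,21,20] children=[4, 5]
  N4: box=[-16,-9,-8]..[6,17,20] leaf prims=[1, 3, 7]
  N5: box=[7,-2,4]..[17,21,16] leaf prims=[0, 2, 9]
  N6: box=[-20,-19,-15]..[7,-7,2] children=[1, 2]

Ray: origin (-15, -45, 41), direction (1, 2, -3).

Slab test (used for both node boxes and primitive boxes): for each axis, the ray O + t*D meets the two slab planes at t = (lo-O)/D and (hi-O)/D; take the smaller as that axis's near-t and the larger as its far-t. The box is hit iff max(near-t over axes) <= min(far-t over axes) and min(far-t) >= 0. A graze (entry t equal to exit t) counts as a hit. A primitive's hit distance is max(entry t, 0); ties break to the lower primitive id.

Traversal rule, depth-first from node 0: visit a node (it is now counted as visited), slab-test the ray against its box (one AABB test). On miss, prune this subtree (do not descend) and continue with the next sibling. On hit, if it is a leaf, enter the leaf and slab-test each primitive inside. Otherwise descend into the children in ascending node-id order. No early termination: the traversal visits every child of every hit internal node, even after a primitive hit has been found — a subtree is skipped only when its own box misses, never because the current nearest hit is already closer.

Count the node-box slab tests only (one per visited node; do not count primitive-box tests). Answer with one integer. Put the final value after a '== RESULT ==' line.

Trace the traversal:
N0 x:[-5,32] y:[13,33] z:[7,56/3] -> hit [13,56/3], descend [3, 6]
  N3 x:[-1,32] y:[18,33] z:[7,49/3] -> miss, prune
  N6 x:[-5,22] y:[13,19] z:[13,56/3] -> hit [13,56/3], descend [1, 2]
    N1 x:[-5,12] y:[13,18] z:[13,16] -> miss, prune
    N2 x:[12,22] y:[13,19] z:[16,56/3] -> hit [16,56/3] leaf, test {P4(miss), P5@t=17, P6(miss)}

Summary -> nodes [0, 3, 6, 1, 2]; box-tests=5; leaf-entries=1; first=P5

== RESULT ==
5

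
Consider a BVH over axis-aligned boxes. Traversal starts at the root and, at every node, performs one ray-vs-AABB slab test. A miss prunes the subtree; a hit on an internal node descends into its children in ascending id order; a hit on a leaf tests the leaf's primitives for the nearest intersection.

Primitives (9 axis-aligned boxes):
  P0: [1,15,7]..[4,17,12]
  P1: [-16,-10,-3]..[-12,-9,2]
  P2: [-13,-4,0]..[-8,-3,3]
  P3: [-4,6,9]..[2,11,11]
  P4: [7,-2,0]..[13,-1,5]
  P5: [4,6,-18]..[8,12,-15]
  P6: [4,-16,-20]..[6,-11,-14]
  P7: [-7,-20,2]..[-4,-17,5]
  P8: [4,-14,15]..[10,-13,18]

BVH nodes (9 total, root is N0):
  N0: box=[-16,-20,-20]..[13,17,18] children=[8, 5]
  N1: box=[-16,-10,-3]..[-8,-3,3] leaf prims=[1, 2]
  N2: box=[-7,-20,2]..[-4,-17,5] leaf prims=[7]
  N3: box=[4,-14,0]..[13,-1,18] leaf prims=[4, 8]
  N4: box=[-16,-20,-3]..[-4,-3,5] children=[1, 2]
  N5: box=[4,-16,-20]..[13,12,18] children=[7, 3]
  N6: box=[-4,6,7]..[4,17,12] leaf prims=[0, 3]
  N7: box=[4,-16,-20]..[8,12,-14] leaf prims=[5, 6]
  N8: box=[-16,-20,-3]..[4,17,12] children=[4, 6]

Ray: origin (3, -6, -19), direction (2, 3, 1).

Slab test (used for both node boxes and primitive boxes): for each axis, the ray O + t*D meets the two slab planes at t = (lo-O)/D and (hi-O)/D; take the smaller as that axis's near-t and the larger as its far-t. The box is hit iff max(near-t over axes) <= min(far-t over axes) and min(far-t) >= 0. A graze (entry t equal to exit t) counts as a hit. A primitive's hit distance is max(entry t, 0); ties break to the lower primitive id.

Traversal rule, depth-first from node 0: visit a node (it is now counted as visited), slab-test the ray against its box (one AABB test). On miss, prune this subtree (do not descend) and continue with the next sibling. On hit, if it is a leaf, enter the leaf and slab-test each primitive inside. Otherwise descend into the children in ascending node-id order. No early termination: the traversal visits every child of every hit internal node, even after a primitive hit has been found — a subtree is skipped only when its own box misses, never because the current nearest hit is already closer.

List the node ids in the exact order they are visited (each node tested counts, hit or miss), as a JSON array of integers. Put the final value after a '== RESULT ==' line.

Walk:
N0 x:[-19/2,5] y:[-14/3,23/3] z:[-1,37] -> hit [-1,5], descend [5, 8]
  N5 x:[1/2,5] y:[-10/3,6] z:[-1,37] -> hit [1/2,5], descend [3, 7]
    N3 x:[1/2,5] y:[-8/3,5/3] z:[19,37] -> miss, prune
    N7 x:[1/2,5/2] y:[-10/3,6] z:[-1,5] -> hit [1/2,5/2] leaf, test {P5(miss), P6(miss)}
  N8 x:[-19/2,1/2] y:[-14/3,23/3] z:[16,31] -> miss, prune

Visited [0, 5, 3, 7, 8]. Tests: 5 box, 1 leaf. Nearest: miss.

== RESULT ==
[0, 5, 3, 7, 8]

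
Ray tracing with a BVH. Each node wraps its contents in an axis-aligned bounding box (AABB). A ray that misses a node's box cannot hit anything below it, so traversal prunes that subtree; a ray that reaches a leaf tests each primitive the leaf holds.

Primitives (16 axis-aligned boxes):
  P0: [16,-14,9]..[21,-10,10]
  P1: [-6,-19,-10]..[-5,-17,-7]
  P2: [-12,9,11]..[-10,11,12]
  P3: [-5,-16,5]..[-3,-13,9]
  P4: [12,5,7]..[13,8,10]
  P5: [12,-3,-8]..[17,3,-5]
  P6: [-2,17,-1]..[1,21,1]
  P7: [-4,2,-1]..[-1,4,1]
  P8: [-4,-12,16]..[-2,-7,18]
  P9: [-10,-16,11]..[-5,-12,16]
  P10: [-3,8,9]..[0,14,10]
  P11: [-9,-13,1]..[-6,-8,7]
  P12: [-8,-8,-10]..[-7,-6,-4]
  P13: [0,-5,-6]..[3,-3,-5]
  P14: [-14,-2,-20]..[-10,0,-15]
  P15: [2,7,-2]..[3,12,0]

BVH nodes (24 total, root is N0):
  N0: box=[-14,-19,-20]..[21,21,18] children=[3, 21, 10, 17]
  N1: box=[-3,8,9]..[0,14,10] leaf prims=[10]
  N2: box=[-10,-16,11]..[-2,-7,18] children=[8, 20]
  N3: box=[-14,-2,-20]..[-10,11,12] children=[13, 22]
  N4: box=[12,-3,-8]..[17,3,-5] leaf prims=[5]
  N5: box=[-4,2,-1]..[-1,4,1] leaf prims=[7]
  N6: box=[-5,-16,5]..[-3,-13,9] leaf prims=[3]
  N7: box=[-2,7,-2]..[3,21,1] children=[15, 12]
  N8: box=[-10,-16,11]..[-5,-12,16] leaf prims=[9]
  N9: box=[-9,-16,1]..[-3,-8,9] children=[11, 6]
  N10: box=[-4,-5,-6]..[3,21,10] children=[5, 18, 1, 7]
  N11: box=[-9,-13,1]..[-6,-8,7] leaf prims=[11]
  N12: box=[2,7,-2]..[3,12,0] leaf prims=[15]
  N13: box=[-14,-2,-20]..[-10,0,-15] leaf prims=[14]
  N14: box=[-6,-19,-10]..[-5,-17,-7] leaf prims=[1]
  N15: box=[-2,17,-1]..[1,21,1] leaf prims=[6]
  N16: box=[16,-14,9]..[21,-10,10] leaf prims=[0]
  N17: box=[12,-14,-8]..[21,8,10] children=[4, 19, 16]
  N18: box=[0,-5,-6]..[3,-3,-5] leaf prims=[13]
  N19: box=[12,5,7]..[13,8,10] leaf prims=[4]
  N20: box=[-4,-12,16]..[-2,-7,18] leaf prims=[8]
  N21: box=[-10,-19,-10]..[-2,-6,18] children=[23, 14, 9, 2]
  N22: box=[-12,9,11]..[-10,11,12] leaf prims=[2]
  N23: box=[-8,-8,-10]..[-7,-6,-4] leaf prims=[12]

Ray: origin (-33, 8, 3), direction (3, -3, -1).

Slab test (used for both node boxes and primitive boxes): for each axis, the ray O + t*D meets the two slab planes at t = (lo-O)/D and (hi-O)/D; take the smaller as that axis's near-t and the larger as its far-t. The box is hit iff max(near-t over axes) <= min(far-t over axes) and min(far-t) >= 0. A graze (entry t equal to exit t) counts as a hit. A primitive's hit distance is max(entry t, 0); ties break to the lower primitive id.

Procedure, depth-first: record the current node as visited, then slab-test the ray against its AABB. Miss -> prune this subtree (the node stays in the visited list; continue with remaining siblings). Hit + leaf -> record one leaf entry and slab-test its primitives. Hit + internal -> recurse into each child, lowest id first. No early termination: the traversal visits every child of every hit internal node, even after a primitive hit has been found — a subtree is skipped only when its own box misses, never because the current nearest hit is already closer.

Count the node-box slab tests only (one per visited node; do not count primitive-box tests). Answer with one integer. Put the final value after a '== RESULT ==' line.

Trace the traversal:
N0 x:[19/3,18] y:[-13/3,9] z:[-15,23] -> hit [19/3,9], descend [3, 10, 17, 21]
  N3 x:[19/3,23/3] y:[-1,10/3] z:[-9,23] -> miss, prune
  N10 x:[29/3,12] y:[-13/3,13/3] z:[-7,9] -> miss, prune
  N17 x:[15,18] y:[0,22/3] z:[-7,11] -> miss, prune
  N21 x:[23/3,31/3] y:[14/3,9] z:[-15,13] -> hit [23/3,9], descend [2, 9, 14, 23]
    N2 x:[23/3,31/3] y:[5,8] z:[-15,-8] -> miss, prune
    N9 x:[8,10] y:[16/3,8] z:[-6,2] -> miss, prune
    N14 x:[9,28/3] y:[25/3,9] z:[10,13] -> miss, prune
    N23 x:[25/3,26/3] y:[14/3,16/3] z:[7,13] -> miss, prune

Summary -> nodes [0, 3, 10, 17, 21, 2, 9, 14, 23]; box-tests=9; leaf-entries=0; first=miss

== RESULT ==
9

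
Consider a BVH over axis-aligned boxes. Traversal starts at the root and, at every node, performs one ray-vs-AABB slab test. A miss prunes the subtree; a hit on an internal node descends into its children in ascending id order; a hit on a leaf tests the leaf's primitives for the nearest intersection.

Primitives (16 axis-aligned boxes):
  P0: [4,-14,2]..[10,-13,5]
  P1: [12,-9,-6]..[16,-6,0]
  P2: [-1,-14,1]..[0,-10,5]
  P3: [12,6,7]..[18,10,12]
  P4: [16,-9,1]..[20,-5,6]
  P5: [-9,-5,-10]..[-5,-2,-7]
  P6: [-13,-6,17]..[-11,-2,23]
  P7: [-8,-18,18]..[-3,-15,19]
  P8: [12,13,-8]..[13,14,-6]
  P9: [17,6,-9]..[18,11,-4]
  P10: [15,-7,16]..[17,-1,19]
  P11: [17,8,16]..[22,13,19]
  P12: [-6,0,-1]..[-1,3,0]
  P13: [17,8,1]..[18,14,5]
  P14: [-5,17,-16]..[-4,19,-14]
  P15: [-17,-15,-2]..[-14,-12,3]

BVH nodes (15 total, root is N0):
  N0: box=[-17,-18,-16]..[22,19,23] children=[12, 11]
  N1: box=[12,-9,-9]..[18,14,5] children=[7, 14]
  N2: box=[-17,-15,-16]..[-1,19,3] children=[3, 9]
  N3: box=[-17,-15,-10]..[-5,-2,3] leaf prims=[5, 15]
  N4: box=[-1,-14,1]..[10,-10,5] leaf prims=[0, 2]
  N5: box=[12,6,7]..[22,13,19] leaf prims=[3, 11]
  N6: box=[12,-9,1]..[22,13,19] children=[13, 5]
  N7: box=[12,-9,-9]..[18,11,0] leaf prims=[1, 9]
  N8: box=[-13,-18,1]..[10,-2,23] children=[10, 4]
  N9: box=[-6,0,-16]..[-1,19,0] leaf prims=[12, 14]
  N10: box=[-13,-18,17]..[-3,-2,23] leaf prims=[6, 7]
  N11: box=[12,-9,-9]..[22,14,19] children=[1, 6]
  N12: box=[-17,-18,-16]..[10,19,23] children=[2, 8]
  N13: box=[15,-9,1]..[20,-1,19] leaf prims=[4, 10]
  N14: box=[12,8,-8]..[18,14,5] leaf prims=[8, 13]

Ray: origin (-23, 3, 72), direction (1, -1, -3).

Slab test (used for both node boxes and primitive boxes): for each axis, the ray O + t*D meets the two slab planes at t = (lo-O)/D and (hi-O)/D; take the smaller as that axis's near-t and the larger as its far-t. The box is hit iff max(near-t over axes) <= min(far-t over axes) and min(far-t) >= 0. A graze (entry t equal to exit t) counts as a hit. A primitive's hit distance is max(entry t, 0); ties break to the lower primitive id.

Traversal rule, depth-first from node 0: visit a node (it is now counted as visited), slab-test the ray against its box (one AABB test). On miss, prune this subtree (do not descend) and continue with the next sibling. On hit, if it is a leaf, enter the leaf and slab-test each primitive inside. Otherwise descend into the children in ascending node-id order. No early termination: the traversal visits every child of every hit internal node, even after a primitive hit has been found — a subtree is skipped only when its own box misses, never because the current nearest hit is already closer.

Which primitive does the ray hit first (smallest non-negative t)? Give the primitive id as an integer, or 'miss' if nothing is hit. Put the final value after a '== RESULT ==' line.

Traverse from the root:
N0 x:[6,45] y:[-16,21] z:[49/3,88/3] -> hit [49/3,21], descend [11, 12]
  N11 x:[35,45] y:[-11,12] z:[53/3,27] -> miss, prune
  N12 x:[6,33] y:[-16,21] z:[49/3,88/3] -> hit [49/3,21], descend [2, 8]
    N2 x:[6,22] y:[-16,18] z:[23,88/3] -> miss, prune
    N8 x:[10,33] y:[5,21] z:[49/3,71/3] -> hit [49/3,21], descend [4, 10]
      N4 x:[22,33] y:[13,17] z:[67/3,71/3] -> miss, prune
      N10 x:[10,20] y:[5,21] z:[49/3,55/3] -> hit [49/3,55/3] leaf, test {P6(miss), P7@t=18}

Summary -> nodes [0, 11, 12, 2, 8, 4, 10]; box-tests=7; leaf-entries=1; first=P7

== RESULT ==
7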